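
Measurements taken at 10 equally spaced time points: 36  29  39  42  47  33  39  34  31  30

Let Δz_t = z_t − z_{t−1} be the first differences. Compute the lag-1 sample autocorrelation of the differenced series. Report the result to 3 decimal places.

First differences Δz: -7, 10, 3, 5, -14, 6, -5, -3, -1
Mean of differences = -0.6667
Numerator Σ(Δz_t−Δz̄)(Δz_{t+1}−Δz̄) = -190.1111
Denominator Σ(Δz_t−Δz̄)² = 446.0000
r_1(Δz) = -190.1111 / 446.0000 = -0.426

-0.426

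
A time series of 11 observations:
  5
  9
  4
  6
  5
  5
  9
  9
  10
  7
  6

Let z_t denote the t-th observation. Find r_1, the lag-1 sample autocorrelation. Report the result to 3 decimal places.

0.118

Mean z̄ = (5 + 9 + 4 + 6 + 5 + 5 + 9 + 9 + 10 + 7 + 6)/11 = 6.8182
Numerator Σ_{t=1}^{10}(z_t−z̄)(z_{t+1}−z̄) = 5.1488
Denominator Σ(z_t−z̄)² = 43.6364
r_1 = 5.1488 / 43.6364 = 0.118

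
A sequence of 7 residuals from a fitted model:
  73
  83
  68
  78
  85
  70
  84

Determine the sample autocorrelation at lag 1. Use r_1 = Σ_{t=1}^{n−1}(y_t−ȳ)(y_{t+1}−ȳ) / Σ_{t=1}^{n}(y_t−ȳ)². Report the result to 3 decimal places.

-0.622

Mean ȳ = (73 + 83 + 68 + 78 + 85 + 70 + 84)/7 = 77.2857
Deviations from mean: -4.2857, 5.7143, -9.2857, 0.7143, 7.7143, -7.2857, 6.7143
Numerator Σ_{t=1}^{6}(y_t−ȳ)(y_{t+1}−ȳ) = -183.7959
Denominator Σ(y_t−ȳ)² = 295.4286
r_1 = -183.7959 / 295.4286 = -0.622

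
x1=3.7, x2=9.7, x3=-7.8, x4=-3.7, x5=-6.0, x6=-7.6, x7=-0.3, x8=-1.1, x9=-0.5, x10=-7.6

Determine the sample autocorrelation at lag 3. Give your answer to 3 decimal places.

-0.171

Mean x̄ = (3.7 + 9.7 − 7.8 − 3.7 − 6.0 − 7.6 − 0.3 − 1.1 − 0.5 − 7.6)/10 = -2.1200
Σ(x_t−x̄)(x_{t+3}−x̄) = (-9.1956) + (-45.8616) + (31.1264) + (-2.8756) + (-3.9576) + (-8.8776) + (-9.9736) = -49.6152
Denominator Σ(x_t−x̄)² = 290.4360
r_3 = -49.6152 / 290.4360 = -0.171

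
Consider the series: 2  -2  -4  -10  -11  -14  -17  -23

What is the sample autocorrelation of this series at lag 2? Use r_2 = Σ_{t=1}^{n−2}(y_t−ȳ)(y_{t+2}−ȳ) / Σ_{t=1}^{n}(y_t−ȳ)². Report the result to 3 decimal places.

Mean ȳ = (2 − 2 − 4 − 10 − 11 − 14 − 17 − 23)/8 = -9.8750
Deviations from mean: 11.8750, 7.8750, 5.8750, -0.1250, -1.1250, -4.1250, -7.1250, -13.1250
Σ(y_t−ȳ)(y_{t+2}−ȳ) = (69.7656) + (-0.9844) + (-6.6094) + (0.5156) + (8.0156) + (54.1406) = 124.8438
Denominator Σ(y_t−ȳ)² = 478.8750
r_2 = 124.8438 / 478.8750 = 0.261

0.261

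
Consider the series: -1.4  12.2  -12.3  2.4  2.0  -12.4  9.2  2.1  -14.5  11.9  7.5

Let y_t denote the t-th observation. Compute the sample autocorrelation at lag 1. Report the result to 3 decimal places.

-0.444

Mean ȳ = (-1.4 + 12.2 − 12.3 + 2.4 + 2.0 − 12.4 + 9.2 + 2.1 − 14.5 + 11.9 + 7.5)/11 = 0.6091
Numerator Σ_{t=1}^{10}(y_t−ȳ)(y_{t+1}−ȳ) = -425.9064
Denominator Σ(y_t−ȳ)² = 958.6891
r_1 = -425.9064 / 958.6891 = -0.444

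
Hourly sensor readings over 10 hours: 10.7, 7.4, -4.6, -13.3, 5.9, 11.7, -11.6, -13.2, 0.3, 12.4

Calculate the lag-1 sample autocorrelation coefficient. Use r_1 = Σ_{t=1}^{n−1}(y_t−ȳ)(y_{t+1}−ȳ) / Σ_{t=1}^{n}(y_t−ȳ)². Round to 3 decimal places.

Mean ȳ = (10.7 + 7.4 − 4.6 − 13.3 + 5.9 + 11.7 − 11.6 − 13.2 + 0.3 + 12.4)/10 = 0.5700
Numerator Σ_{t=1}^{9}(y_t−ȳ)(y_{t+1}−ȳ) = 123.6331
Denominator Σ(y_t−ȳ)² = 998.4010
r_1 = 123.6331 / 998.4010 = 0.124

0.124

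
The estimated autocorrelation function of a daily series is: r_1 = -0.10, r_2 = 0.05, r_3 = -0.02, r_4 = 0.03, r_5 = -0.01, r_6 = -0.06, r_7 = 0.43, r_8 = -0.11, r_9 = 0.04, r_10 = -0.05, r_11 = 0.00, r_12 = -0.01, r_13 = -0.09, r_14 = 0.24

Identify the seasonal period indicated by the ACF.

The largest autocorrelation is r_7 = 0.43, with a weaker echo at lag 14 (0.24); the remaining lags stay at or below 0.05.
The dominant spike at lag 7 indicates a seasonal period of 7.

7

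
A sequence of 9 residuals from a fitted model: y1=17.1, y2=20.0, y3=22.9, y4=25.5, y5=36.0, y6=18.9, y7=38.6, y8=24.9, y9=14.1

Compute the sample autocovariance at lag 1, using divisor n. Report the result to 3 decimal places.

Mean ȳ = (17.1 + 20.0 + 22.9 + 25.5 + 36.0 + 18.9 + 38.6 + 24.9 + 14.1)/9 = 24.2222
Σ_{t=1}^{8}(y_t−ȳ)(y_{t+1}−ȳ) = -87.3072
γ_1 = -87.3072 / 9 = -9.701

-9.701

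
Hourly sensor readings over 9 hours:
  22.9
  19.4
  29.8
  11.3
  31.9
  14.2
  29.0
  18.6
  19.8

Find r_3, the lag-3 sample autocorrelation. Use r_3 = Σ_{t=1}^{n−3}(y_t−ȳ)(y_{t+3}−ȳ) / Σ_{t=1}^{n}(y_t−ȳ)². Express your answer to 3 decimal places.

-0.464

Mean ȳ = (22.9 + 19.4 + 29.8 + 11.3 + 31.9 + 14.2 + 29.0 + 18.6 + 19.8)/9 = 21.8778
Σ(y_t−ȳ)(y_{t+3}−ȳ) = (-10.8128) + (-24.8328) + (-60.8251) + (-75.3373) + (-32.8506) + (15.9527) = -188.7059
Denominator Σ(y_t−ȳ)² = 407.0156
r_3 = -188.7059 / 407.0156 = -0.464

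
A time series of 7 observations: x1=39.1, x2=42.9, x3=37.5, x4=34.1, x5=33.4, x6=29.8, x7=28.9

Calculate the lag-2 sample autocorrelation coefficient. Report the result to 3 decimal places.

Mean x̄ = (39.1 + 42.9 + 37.5 + 34.1 + 33.4 + 29.8 + 28.9)/7 = 35.1000
Deviations from mean: 4.0000, 7.8000, 2.4000, -1.0000, -1.7000, -5.3000, -6.2000
Σ(x_t−x̄)(x_{t+2}−x̄) = (9.6000) + (-7.8000) + (-4.0800) + (5.3000) + (10.5400) = 13.5600
Denominator Σ(x_t−x̄)² = 153.0200
r_2 = 13.5600 / 153.0200 = 0.089

0.089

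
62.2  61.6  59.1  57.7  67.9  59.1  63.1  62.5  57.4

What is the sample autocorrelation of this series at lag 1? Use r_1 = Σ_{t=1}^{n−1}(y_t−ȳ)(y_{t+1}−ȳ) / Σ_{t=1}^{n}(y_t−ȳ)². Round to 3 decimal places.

Mean ȳ = (62.2 + 61.6 + 59.1 + 57.7 + 67.9 + 59.1 + 63.1 + 62.5 + 57.4)/9 = 61.1778
Numerator Σ_{t=1}^{8}(y_t−ȳ)(y_{t+1}−ȳ) = -37.0127
Denominator Σ(y_t−ȳ)² = 86.8556
r_1 = -37.0127 / 86.8556 = -0.426

-0.426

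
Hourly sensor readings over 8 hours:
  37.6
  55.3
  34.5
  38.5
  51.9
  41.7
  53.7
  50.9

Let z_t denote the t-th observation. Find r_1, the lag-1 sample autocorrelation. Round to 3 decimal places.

-0.342

Mean z̄ = (37.6 + 55.3 + 34.5 + 38.5 + 51.9 + 41.7 + 53.7 + 50.9)/8 = 45.5125
Deviations from mean: -7.9125, 9.7875, -11.0125, -7.0125, 6.3875, -3.8125, 8.1875, 5.3875
Numerator Σ_{t=1}^{7}(z_t−z̄)(z_{t+1}−z̄) = -164.2527
Denominator Σ(z_t−z̄)² = 480.2488
r_1 = -164.2527 / 480.2488 = -0.342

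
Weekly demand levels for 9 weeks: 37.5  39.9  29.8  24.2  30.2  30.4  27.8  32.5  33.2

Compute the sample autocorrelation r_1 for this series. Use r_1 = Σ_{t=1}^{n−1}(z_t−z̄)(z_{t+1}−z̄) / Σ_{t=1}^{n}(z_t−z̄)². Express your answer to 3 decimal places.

Mean z̄ = (37.5 + 39.9 + 29.8 + 24.2 + 30.2 + 30.4 + 27.8 + 32.5 + 33.2)/9 = 31.7222
Numerator Σ_{t=1}^{8}(z_t−z̄)(z_{t+1}−z̄) = 62.7373
Denominator Σ(z_t−z̄)² = 182.7756
r_1 = 62.7373 / 182.7756 = 0.343

0.343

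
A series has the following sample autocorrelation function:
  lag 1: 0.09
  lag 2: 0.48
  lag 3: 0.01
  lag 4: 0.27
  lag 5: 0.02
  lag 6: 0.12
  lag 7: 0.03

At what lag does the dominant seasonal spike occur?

The largest autocorrelation is r_2 = 0.48, with a weaker echo at lag 4 (0.27); the remaining lags stay at or below 0.12.
The dominant spike at lag 2 indicates a seasonal period of 2.

2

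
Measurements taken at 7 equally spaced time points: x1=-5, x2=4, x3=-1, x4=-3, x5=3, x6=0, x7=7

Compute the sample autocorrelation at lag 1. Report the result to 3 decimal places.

-0.310

Mean x̄ = (-5 + 4 − 1 − 3 + 3 + 0 + 7)/7 = 0.7143
Deviations from mean: -5.7143, 3.2857, -1.7143, -3.7143, 2.2857, -0.7143, 6.2857
Σ(x_t−x̄)(x_{t+1}−x̄) = (-18.7755) + (-5.6327) + (6.3673) + (-8.4898) + (-1.6327) + (-4.4898) = -32.6531
Denominator Σ(x_t−x̄)² = 105.4286
r_1 = -32.6531 / 105.4286 = -0.310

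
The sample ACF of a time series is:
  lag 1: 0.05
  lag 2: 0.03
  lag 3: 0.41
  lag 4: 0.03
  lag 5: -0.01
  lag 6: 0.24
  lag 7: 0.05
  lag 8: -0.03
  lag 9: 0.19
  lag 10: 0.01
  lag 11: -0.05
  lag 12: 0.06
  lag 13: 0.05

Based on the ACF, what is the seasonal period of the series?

The largest autocorrelation is r_3 = 0.41, with weaker echoes at lags 6 (0.24) and 9 (0.19); the remaining lags stay at or below 0.06.
The dominant spike at lag 3 indicates a seasonal period of 3.

3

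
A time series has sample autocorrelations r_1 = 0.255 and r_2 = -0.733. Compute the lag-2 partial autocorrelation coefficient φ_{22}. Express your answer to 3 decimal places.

φ_{22} = (r_2 − r_1²) / (1 − r_1²)
r_1² = (0.255)² = 0.065025
Numerator = -0.733 − 0.0650 = -0.7980; denominator = 1 − 0.0650 = 0.9350
φ_{22} = -0.7980 / 0.9350 = -0.854

-0.854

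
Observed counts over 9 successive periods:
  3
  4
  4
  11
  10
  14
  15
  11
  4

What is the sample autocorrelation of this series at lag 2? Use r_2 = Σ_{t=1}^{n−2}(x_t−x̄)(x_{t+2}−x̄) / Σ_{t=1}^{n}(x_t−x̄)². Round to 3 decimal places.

Mean x̄ = (3 + 4 + 4 + 11 + 10 + 14 + 15 + 11 + 4)/9 = 8.4444
Σ(x_t−x̄)(x_{t+2}−x̄) = (24.1975) + (-11.3580) + (-6.9136) + (14.1975) + (10.1975) + (14.1975) + (-29.1358) = 15.3827
Denominator Σ(x_t−x̄)² = 178.2222
r_2 = 15.3827 / 178.2222 = 0.086

0.086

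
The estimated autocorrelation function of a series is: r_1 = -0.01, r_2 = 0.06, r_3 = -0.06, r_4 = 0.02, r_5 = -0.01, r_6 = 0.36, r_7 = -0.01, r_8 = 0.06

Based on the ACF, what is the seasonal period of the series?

6

The largest autocorrelation is r_6 = 0.36; the remaining lags stay at or below 0.06.
The dominant spike at lag 6 indicates a seasonal period of 6.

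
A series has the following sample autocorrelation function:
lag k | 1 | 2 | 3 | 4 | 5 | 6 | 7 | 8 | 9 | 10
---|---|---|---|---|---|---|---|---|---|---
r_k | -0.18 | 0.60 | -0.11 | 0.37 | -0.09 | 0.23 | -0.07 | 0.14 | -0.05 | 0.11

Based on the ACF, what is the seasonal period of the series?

2

The largest autocorrelation is r_2 = 0.60, with weaker echoes at lags 4 (0.37) and 6 (0.23); the remaining lags stay at or below 0.14.
The dominant spike at lag 2 indicates a seasonal period of 2.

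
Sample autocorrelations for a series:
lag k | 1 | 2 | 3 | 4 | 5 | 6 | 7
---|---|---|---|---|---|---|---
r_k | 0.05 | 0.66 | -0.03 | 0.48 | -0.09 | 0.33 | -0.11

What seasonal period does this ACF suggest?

The largest autocorrelation is r_2 = 0.66, with weaker echoes at lags 4 (0.48) and 6 (0.33); the remaining lags stay at or below 0.05.
The dominant spike at lag 2 indicates a seasonal period of 2.

2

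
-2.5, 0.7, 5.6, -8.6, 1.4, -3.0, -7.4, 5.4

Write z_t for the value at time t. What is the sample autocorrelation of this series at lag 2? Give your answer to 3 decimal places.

Mean z̄ = (-2.5 + 0.7 + 5.6 − 8.6 + 1.4 − 3.0 − 7.4 + 5.4)/8 = -1.0500
Deviations from mean: -1.4500, 1.7500, 6.6500, -7.5500, 2.4500, -1.9500, -6.3500, 6.4500
Numerator Σ_{t=1}^{6}(z_t−z̄)(z_{t+2}−z̄) = -19.9750
Denominator Σ(z_t−z̄)² = 198.1200
r_2 = -19.9750 / 198.1200 = -0.101

-0.101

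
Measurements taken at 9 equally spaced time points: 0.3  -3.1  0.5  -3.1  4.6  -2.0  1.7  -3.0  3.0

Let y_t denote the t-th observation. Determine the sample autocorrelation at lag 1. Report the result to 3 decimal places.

Mean ȳ = (0.3 − 3.1 + 0.5 − 3.1 + 4.6 − 2.0 + 1.7 − 3.0 + 3.0)/9 = -0.1222
Numerator Σ_{t=1}^{8}(y_t−ȳ)(y_{t+1}−ȳ) = -45.5427
Denominator Σ(y_t−ȳ)² = 65.4756
r_1 = -45.5427 / 65.4756 = -0.696

-0.696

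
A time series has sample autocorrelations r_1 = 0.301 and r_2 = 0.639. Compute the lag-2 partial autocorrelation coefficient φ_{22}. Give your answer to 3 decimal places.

φ_{22} = (r_2 − r_1²) / (1 − r_1²)
r_1² = (0.301)² = 0.090601
Numerator = 0.639 − 0.0906 = 0.5484; denominator = 1 − 0.0906 = 0.9094
φ_{22} = 0.5484 / 0.9094 = 0.603

0.603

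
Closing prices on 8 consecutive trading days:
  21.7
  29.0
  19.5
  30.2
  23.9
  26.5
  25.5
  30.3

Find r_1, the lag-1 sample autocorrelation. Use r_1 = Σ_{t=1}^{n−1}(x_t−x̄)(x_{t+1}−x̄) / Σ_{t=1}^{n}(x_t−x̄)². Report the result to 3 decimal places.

Mean x̄ = (21.7 + 29.0 + 19.5 + 30.2 + 23.9 + 26.5 + 25.5 + 30.3)/8 = 25.8250
Σ(x_t−x̄)(x_{t+1}−x̄) = (-13.0969) + (-20.0819) + (-27.6719) + (-8.4219) + (-1.2994) + (-0.2194) + (-1.4544) = -72.2456
Denominator Σ(x_t−x̄)² = 110.5350
r_1 = -72.2456 / 110.5350 = -0.654

-0.654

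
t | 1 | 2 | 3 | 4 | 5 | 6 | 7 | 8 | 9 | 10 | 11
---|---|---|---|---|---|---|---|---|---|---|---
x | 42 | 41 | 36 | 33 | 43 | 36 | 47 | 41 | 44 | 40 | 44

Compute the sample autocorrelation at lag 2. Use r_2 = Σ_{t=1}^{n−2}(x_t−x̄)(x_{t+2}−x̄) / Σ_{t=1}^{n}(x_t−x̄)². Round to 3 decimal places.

Mean x̄ = (42 + 41 + 36 + 33 + 43 + 36 + 47 + 41 + 44 + 40 + 44)/11 = 40.6364
Numerator Σ_{t=1}^{9}(x_t−x̄)(x_{t+2}−x̄) = 61.1901
Denominator Σ(x_t−x̄)² = 172.5455
r_2 = 61.1901 / 172.5455 = 0.355

0.355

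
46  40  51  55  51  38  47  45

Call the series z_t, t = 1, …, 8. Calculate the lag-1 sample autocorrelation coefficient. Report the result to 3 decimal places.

0.030

Mean z̄ = (46 + 40 + 51 + 55 + 51 + 38 + 47 + 45)/8 = 46.6250
Deviations from mean: -0.6250, -6.6250, 4.3750, 8.3750, 4.3750, -8.6250, 0.3750, -1.6250
Σ(z_t−z̄)(z_{t+1}−z̄) = (4.1406) + (-28.9844) + (36.6406) + (36.6406) + (-37.7344) + (-3.2344) + (-0.6094) = 6.8594
Denominator Σ(z_t−z̄)² = 229.8750
r_1 = 6.8594 / 229.8750 = 0.030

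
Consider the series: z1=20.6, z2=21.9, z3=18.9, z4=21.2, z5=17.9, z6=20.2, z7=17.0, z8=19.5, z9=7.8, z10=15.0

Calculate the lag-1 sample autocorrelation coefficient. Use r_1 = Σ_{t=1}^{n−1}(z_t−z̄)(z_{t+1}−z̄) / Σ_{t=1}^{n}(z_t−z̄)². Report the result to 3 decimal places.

0.179

Mean z̄ = (20.6 + 21.9 + 18.9 + 21.2 + 17.9 + 20.2 + 17.0 + 19.5 + 7.8 + 15.0)/10 = 18.0000
Numerator Σ_{t=1}^{9}(z_t−z̄)(z_{t+1}−z̄) = 27.5900
Denominator Σ(z_t−z̄)² = 154.1600
r_1 = 27.5900 / 154.1600 = 0.179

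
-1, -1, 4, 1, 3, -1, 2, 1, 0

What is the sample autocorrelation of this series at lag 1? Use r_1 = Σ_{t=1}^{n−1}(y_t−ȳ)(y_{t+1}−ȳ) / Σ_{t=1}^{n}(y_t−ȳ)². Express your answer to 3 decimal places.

-0.290

Mean ȳ = (-1 − 1 + 4 + 1 + 3 − 1 + 2 + 1 + 0)/9 = 0.8889
Numerator Σ_{t=1}^{8}(y_t−ȳ)(y_{t+1}−ȳ) = -7.7901
Denominator Σ(y_t−ȳ)² = 26.8889
r_1 = -7.7901 / 26.8889 = -0.290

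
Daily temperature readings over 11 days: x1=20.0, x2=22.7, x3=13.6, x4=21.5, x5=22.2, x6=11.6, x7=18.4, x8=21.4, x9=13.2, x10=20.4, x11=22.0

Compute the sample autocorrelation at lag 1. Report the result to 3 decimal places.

-0.371

Mean x̄ = (20.0 + 22.7 + 13.6 + 21.5 + 22.2 + 11.6 + 18.4 + 21.4 + 13.2 + 20.4 + 22.0)/11 = 18.8182
Numerator Σ_{t=1}^{10}(x_t−x̄)(x_{t+1}−x̄) = -61.4240
Denominator Σ(x_t−x̄)² = 165.4564
r_1 = -61.4240 / 165.4564 = -0.371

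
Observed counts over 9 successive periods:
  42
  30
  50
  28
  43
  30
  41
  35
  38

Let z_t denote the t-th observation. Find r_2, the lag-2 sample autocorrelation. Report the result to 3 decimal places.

0.718

Mean z̄ = (42 + 30 + 50 + 28 + 43 + 30 + 41 + 35 + 38)/9 = 37.4444
Σ(z_t−z̄)(z_{t+2}−z̄) = (57.1975) + (70.3086) + (69.7531) + (70.3086) + (19.7531) + (18.1975) + (1.9753) = 307.4938
Denominator Σ(z_t−z̄)² = 428.2222
r_2 = 307.4938 / 428.2222 = 0.718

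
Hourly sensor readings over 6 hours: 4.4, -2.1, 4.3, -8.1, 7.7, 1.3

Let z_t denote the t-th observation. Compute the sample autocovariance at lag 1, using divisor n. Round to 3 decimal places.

Mean z̄ = (4.4 − 2.1 + 4.3 − 8.1 + 7.7 + 1.3)/6 = 1.2500
Deviations: 3.1500, -3.3500, 3.0500, -9.3500, 6.4500, 0.0500
Σ_{t=1}^{5}(z_t−z̄)(z_{t+1}−z̄) = -109.2725
γ_1 = -109.2725 / 6 = -18.212

-18.212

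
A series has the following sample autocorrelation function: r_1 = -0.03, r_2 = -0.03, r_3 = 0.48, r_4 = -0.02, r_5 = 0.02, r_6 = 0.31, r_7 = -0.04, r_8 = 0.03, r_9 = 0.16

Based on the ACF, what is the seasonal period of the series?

3

The largest autocorrelation is r_3 = 0.48, with weaker echoes at lags 6 (0.31) and 9 (0.16); the remaining lags stay at or below 0.03.
The dominant spike at lag 3 indicates a seasonal period of 3.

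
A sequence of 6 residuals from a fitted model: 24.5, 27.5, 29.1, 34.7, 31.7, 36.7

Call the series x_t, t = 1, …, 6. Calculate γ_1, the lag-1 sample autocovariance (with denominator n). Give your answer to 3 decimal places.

4.760

Mean x̄ = (24.5 + 27.5 + 29.1 + 34.7 + 31.7 + 36.7)/6 = 30.7000
Σ_{t=1}^{5}(x_t−x̄)(x_{t+1}−x̄) = 28.5600
γ_1 = 28.5600 / 6 = 4.760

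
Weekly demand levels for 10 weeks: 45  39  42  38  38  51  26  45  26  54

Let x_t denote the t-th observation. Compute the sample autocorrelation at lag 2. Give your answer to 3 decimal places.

Mean x̄ = (45 + 39 + 42 + 38 + 38 + 51 + 26 + 45 + 26 + 54)/10 = 40.4000
Numerator Σ_{t=1}^{8}(x_t−x̄)(x_{t+2}−x̄) = 334.6800
Denominator Σ(x_t−x̄)² = 770.4000
r_2 = 334.6800 / 770.4000 = 0.434

0.434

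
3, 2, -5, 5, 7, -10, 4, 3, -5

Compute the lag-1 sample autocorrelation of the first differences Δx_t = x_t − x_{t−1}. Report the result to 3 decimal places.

First differences Δx: -1, -7, 10, 2, -17, 14, -1, -8
Mean of differences = -1.0000
Numerator Σ(Δx_t−Δx̄)(Δx_{t+1}−Δx̄) = -321.0000
Denominator Σ(Δx_t−Δx̄)² = 696.0000
r_1(Δx) = -321.0000 / 696.0000 = -0.461

-0.461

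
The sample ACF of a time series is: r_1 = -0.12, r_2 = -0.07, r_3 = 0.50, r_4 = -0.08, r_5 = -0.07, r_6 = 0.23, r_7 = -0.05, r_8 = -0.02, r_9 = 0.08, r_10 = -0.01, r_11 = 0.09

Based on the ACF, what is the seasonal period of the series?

3

The largest autocorrelation is r_3 = 0.50, with a weaker echo at lag 6 (0.23); the remaining lags stay at or below 0.09.
The dominant spike at lag 3 indicates a seasonal period of 3.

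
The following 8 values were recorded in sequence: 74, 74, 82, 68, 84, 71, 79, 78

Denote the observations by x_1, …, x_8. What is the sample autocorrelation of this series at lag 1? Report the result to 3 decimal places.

Mean x̄ = (74 + 74 + 82 + 68 + 84 + 71 + 79 + 78)/8 = 76.2500
Deviations from mean: -2.2500, -2.2500, 5.7500, -8.2500, 7.7500, -5.2500, 2.7500, 1.7500
Numerator Σ_{t=1}^{7}(x_t−x̄)(x_{t+1}−x̄) = -169.5625
Denominator Σ(x_t−x̄)² = 209.5000
r_1 = -169.5625 / 209.5000 = -0.809

-0.809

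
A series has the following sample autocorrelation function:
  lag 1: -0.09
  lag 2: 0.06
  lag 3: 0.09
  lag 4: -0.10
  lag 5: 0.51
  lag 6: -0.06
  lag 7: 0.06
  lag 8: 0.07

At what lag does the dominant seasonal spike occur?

5

The largest autocorrelation is r_5 = 0.51; the remaining lags stay at or below 0.09.
The dominant spike at lag 5 indicates a seasonal period of 5.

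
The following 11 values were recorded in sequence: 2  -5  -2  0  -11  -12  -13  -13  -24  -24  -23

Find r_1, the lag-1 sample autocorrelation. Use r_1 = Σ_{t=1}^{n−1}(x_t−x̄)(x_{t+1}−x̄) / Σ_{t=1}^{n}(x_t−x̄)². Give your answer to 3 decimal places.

Mean x̄ = (2 − 5 − 2 + 0 − 11 − 12 − 13 − 13 − 24 − 24 − 23)/11 = -11.3636
Numerator Σ_{t=1}^{10}(x_t−x̄)(x_{t+1}−x̄) = 586.0496
Denominator Σ(x_t−x̄)² = 896.5455
r_1 = 586.0496 / 896.5455 = 0.654

0.654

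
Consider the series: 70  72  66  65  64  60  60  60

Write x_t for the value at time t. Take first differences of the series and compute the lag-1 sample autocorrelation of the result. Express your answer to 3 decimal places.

First differences Δx: 2, -6, -1, -1, -4, 0, 0
Mean of differences = -1.4286
Numerator Σ(Δx_t−Δx̄)(Δx_{t+1}−Δx̄) = -20.1837
Denominator Σ(Δx_t−Δx̄)² = 43.7143
r_1(Δx) = -20.1837 / 43.7143 = -0.462

-0.462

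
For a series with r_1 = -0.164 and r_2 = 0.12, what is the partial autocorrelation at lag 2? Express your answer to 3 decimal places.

0.096

φ_{22} = (r_2 − r_1²) / (1 − r_1²)
r_1² = (-0.164)² = 0.026896
Numerator = 0.12 − 0.0269 = 0.0931; denominator = 1 − 0.0269 = 0.9731
φ_{22} = 0.0931 / 0.9731 = 0.096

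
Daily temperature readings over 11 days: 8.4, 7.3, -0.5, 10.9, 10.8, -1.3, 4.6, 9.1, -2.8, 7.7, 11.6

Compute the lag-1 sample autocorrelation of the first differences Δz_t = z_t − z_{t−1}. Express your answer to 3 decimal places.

-0.399

First differences Δz: -1.1, -7.8, 11.4, -0.1, -12.1, 5.9, 4.5, -11.9, 10.5, 3.9
Mean of differences = 0.3200
Numerator Σ(Δz_t−Δz̄)(Δz_{t+1}−Δz̄) = -262.8904
Denominator Σ(Δz_t−Δz̄)² = 659.5360
r_1(Δz) = -262.8904 / 659.5360 = -0.399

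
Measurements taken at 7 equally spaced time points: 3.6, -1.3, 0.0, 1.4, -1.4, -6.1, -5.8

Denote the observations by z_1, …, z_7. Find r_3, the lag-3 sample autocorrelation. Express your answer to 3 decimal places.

-0.065

Mean z̄ = (3.6 − 1.3 + 0.0 + 1.4 − 1.4 − 6.1 − 5.8)/7 = -1.3714
Deviations from mean: 4.9714, 0.0714, 1.3714, 2.7714, -0.0286, -4.7286, -4.4286
Numerator Σ_{t=1}^{4}(z_t−z̄)(z_{t+3}−z̄) = -4.9824
Denominator Σ(z_t−z̄)² = 76.2543
r_3 = -4.9824 / 76.2543 = -0.065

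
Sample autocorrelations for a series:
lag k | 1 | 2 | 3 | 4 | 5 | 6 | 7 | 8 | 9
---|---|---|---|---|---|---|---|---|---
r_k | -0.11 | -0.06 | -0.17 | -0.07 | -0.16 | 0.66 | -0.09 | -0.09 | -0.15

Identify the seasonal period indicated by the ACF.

The largest autocorrelation is r_6 = 0.66; the remaining lags stay at or below -0.06.
The dominant spike at lag 6 indicates a seasonal period of 6.

6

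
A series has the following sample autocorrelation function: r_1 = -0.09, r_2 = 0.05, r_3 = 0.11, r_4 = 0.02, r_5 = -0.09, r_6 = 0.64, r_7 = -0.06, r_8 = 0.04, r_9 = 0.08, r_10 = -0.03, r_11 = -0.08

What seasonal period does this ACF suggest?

The largest autocorrelation is r_6 = 0.64; the remaining lags stay at or below 0.11.
The dominant spike at lag 6 indicates a seasonal period of 6.

6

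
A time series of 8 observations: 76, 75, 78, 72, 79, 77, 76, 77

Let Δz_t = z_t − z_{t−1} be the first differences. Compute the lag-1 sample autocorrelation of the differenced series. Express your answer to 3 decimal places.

-0.755

First differences Δz: -1, 3, -6, 7, -2, -1, 1
Mean of differences = 0.1429
Numerator Σ(Δz_t−Δz̄)(Δz_{t+1}−Δz̄) = -76.1633
Denominator Σ(Δz_t−Δz̄)² = 100.8571
r_1(Δz) = -76.1633 / 100.8571 = -0.755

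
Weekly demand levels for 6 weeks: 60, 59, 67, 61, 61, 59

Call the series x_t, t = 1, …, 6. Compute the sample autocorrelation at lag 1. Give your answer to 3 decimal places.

Mean x̄ = (60 + 59 + 67 + 61 + 61 + 59)/6 = 61.1667
Deviations from mean: -1.1667, -2.1667, 5.8333, -0.1667, -0.1667, -2.1667
Σ(x_t−x̄)(x_{t+1}−x̄) = (2.5278) + (-12.6389) + (-0.9722) + (0.0278) + (0.3611) = -10.6944
Denominator Σ(x_t−x̄)² = 44.8333
r_1 = -10.6944 / 44.8333 = -0.239

-0.239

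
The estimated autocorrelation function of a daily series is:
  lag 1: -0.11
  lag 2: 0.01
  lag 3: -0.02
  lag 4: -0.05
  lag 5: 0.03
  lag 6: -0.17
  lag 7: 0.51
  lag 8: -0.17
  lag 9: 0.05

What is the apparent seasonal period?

The largest autocorrelation is r_7 = 0.51; the remaining lags stay at or below 0.05.
The dominant spike at lag 7 indicates a seasonal period of 7.

7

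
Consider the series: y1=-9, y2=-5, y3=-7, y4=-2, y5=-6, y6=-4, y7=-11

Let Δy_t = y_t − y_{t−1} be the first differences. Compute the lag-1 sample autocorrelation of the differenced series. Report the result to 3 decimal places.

First differences Δy: 4, -2, 5, -4, 2, -7
Mean of differences = -0.3333
Numerator Σ(Δy_t−Δȳ)(Δy_{t+1}−Δȳ) = -59.7778
Denominator Σ(Δy_t−Δȳ)² = 113.3333
r_1(Δy) = -59.7778 / 113.3333 = -0.527

-0.527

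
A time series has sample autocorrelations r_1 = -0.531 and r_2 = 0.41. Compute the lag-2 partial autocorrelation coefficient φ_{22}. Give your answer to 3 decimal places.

φ_{22} = (r_2 − r_1²) / (1 − r_1²)
r_1² = (-0.531)² = 0.281961
Numerator = 0.41 − 0.2820 = 0.1280; denominator = 1 − 0.2820 = 0.7180
φ_{22} = 0.1280 / 0.7180 = 0.178

0.178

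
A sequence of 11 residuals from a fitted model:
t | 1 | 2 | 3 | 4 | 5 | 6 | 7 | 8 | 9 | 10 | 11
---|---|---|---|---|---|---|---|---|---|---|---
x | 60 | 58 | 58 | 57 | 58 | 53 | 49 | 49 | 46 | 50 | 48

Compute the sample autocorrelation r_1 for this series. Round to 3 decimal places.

Mean x̄ = (60 + 58 + 58 + 57 + 58 + 53 + 49 + 49 + 46 + 50 + 48)/11 = 53.2727
Numerator Σ_{t=1}^{10}(x_t−x̄)(x_{t+1}−x̄) = 179.6529
Denominator Σ(x_t−x̄)² = 254.1818
r_1 = 179.6529 / 254.1818 = 0.707

0.707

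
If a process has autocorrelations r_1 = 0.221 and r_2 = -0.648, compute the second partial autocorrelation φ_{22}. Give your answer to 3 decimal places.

φ_{22} = (r_2 − r_1²) / (1 − r_1²)
r_1² = (0.221)² = 0.048841
Numerator = -0.648 − 0.0488 = -0.6968; denominator = 1 − 0.0488 = 0.9512
φ_{22} = -0.6968 / 0.9512 = -0.733

-0.733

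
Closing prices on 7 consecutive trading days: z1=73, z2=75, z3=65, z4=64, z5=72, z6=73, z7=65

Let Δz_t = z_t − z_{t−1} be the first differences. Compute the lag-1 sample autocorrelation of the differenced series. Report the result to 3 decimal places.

-0.100

First differences Δz: 2, -10, -1, 8, 1, -8
Mean of differences = -1.3333
Numerator Σ(Δz_t−Δz̄)(Δz_{t+1}−Δz̄) = -22.4444
Denominator Σ(Δz_t−Δz̄)² = 223.3333
r_1(Δz) = -22.4444 / 223.3333 = -0.100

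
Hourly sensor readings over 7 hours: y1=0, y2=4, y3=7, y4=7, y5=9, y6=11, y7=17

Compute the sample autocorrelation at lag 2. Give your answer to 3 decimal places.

Mean ȳ = (0 + 4 + 7 + 7 + 9 + 11 + 17)/7 = 7.8571
Deviations from mean: -7.8571, -3.8571, -0.8571, -0.8571, 1.1429, 3.1429, 9.1429
Numerator Σ_{t=1}^{5}(y_t−ȳ)(y_{t+2}−ȳ) = 16.8163
Denominator Σ(y_t−ȳ)² = 172.8571
r_2 = 16.8163 / 172.8571 = 0.097

0.097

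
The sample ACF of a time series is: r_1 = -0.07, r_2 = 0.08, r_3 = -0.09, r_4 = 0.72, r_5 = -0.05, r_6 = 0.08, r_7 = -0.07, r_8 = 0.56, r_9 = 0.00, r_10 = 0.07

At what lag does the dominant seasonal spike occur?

4

The largest autocorrelation is r_4 = 0.72, with a weaker echo at lag 8 (0.56); the remaining lags stay at or below 0.08.
The dominant spike at lag 4 indicates a seasonal period of 4.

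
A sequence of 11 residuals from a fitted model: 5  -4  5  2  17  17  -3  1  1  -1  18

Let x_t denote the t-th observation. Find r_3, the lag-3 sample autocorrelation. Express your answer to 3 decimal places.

Mean x̄ = (5 − 4 + 5 + 2 + 17 + 17 − 3 + 1 + 1 − 1 + 18)/11 = 5.2727
Numerator Σ_{t=1}^{8}(x_t−x̄)(x_{t+3}−x̄) = -186.6777
Denominator Σ(x_t−x̄)² = 678.1818
r_3 = -186.6777 / 678.1818 = -0.275

-0.275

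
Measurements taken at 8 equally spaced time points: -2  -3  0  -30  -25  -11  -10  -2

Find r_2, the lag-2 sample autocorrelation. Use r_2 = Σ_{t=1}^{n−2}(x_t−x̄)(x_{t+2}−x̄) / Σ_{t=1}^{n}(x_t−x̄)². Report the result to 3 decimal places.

Mean x̄ = (-2 − 3 + 0 − 30 − 25 − 11 − 10 − 2)/8 = -10.3750
Deviations from mean: 8.3750, 7.3750, 10.3750, -19.6250, -14.6250, -0.6250, 0.3750, 8.3750
Numerator Σ_{t=1}^{6}(x_t−x̄)(x_{t+2}−x̄) = -208.0313
Denominator Σ(x_t−x̄)² = 901.8750
r_2 = -208.0313 / 901.8750 = -0.231

-0.231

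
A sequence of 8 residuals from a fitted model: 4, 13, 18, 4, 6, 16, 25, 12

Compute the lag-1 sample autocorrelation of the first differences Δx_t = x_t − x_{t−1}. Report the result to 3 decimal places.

First differences Δx: 9, 5, -14, 2, 10, 9, -13
Mean of differences = 1.1429
Numerator Σ(Δx_t−Δx̄)(Δx_{t+1}−Δx̄) = -75.0204
Denominator Σ(Δx_t−Δx̄)² = 646.8571
r_1(Δx) = -75.0204 / 646.8571 = -0.116

-0.116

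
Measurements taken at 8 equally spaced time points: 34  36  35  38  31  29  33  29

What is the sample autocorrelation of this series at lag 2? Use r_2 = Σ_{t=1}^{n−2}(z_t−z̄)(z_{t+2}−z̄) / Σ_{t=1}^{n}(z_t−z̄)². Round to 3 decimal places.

Mean z̄ = (34 + 36 + 35 + 38 + 31 + 29 + 33 + 29)/8 = 33.1250
Deviations from mean: 0.8750, 2.8750, 1.8750, 4.8750, -2.1250, -4.1250, -0.1250, -4.1250
Σ(z_t−z̄)(z_{t+2}−z̄) = (1.6406) + (14.0156) + (-3.9844) + (-20.1094) + (0.2656) + (17.0156) = 8.8438
Denominator Σ(z_t−z̄)² = 74.8750
r_2 = 8.8438 / 74.8750 = 0.118

0.118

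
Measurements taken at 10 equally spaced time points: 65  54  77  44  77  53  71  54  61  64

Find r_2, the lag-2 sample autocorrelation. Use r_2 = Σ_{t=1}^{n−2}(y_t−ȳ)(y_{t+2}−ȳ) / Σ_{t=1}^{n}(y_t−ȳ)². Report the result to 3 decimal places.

Mean ȳ = (65 + 54 + 77 + 44 + 77 + 53 + 71 + 54 + 61 + 64)/10 = 62.0000
Numerator Σ_{t=1}^{8}(y_t−ȳ)(y_{t+2}−ȳ) = 758.0000
Denominator Σ(y_t−ȳ)² = 1078.0000
r_2 = 758.0000 / 1078.0000 = 0.703

0.703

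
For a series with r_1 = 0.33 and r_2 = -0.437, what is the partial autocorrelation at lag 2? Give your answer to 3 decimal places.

φ_{22} = (r_2 − r_1²) / (1 − r_1²)
r_1² = (0.33)² = 0.1089
Numerator = -0.437 − 0.1089 = -0.5459; denominator = 1 − 0.1089 = 0.8911
φ_{22} = -0.5459 / 0.8911 = -0.613

-0.613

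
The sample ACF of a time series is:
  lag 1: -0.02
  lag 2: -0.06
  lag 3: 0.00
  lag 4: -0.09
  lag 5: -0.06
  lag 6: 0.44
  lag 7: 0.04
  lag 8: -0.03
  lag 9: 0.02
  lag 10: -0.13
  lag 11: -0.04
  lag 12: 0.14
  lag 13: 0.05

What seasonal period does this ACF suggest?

The largest autocorrelation is r_6 = 0.44; the remaining lags stay at or below 0.14.
The dominant spike at lag 6 indicates a seasonal period of 6.

6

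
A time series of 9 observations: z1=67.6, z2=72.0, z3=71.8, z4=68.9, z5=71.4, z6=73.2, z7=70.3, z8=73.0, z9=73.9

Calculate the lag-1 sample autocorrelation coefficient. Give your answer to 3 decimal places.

Mean z̄ = (67.6 + 72.0 + 71.8 + 68.9 + 71.4 + 73.2 + 70.3 + 73.0 + 73.9)/9 = 71.3444
Numerator Σ_{t=1}^{8}(z_t−z̄)(z_{t+1}−z̄) = -2.7386
Denominator Σ(z_t−z̄)² = 34.4422
r_1 = -2.7386 / 34.4422 = -0.080

-0.080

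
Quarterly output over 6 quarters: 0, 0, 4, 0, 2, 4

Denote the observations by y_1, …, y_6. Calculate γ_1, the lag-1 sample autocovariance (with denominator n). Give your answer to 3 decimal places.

-0.796

Mean ȳ = (0 + 0 + 4 + 0 + 2 + 4)/6 = 1.6667
Σ_{t=1}^{5}(y_t−ȳ)(y_{t+1}−ȳ) = -4.7778
γ_1 = -4.7778 / 6 = -0.796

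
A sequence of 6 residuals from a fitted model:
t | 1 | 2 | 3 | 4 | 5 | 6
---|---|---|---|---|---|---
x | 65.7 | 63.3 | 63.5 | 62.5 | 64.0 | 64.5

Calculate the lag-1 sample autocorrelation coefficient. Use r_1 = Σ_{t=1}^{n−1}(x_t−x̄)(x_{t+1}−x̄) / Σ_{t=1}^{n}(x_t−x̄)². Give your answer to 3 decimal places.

Mean x̄ = (65.7 + 63.3 + 63.5 + 62.5 + 64.0 + 64.5)/6 = 63.9167
Deviations from mean: 1.7833, -0.6167, -0.4167, -1.4167, 0.0833, 0.5833
Σ(x_t−x̄)(x_{t+1}−x̄) = (-1.0997) + (0.2569) + (0.5903) + (-0.1181) + (0.0486) = -0.3219
Denominator Σ(x_t−x̄)² = 6.0883
r_1 = -0.3219 / 6.0883 = -0.053

-0.053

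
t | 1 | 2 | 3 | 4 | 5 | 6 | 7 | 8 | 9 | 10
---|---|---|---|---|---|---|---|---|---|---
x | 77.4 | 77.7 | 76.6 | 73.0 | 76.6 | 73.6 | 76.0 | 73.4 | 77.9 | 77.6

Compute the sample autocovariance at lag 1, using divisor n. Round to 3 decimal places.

Mean x̄ = (77.4 + 77.7 + 76.6 + 73.0 + 76.6 + 73.6 + 76.0 + 73.4 + 77.9 + 77.6)/10 = 75.9800
Σ_{t=1}^{9}(x_t−x̄)(x_{t+1}−x̄) = -3.6044
γ_1 = -3.6044 / 10 = -0.360

-0.360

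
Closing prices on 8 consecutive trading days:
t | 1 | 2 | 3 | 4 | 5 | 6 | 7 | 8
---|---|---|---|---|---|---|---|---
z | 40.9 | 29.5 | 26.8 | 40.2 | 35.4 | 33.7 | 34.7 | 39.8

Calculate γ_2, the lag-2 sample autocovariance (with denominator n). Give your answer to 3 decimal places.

Mean z̄ = (40.9 + 29.5 + 26.8 + 40.2 + 35.4 + 33.7 + 34.7 + 39.8)/8 = 35.1250
Σ_{t=1}^{6}(z_t−z̄)(z_{t+2}−z̄) = -92.9238
γ_2 = -92.9238 / 8 = -11.615

-11.615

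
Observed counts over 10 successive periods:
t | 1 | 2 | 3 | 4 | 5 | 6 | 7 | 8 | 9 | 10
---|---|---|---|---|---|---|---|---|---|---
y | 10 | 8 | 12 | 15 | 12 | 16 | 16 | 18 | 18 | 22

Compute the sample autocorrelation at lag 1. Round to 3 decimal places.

0.533

Mean ȳ = (10 + 8 + 12 + 15 + 12 + 16 + 16 + 18 + 18 + 22)/10 = 14.7000
Numerator Σ_{t=1}^{9}(y_t−ȳ)(y_{t+1}−ȳ) = 85.4100
Denominator Σ(y_t−ȳ)² = 160.1000
r_1 = 85.4100 / 160.1000 = 0.533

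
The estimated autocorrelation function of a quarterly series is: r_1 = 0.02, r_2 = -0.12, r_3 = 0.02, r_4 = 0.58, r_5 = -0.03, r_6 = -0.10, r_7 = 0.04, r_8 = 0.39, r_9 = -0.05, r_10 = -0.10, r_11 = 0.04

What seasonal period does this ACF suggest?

4

The largest autocorrelation is r_4 = 0.58, with a weaker echo at lag 8 (0.39); the remaining lags stay at or below 0.04.
The dominant spike at lag 4 indicates a seasonal period of 4.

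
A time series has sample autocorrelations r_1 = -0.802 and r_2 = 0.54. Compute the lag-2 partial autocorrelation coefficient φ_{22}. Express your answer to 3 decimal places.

-0.289

φ_{22} = (r_2 − r_1²) / (1 − r_1²)
r_1² = (-0.802)² = 0.643204
Numerator = 0.54 − 0.6432 = -0.1032; denominator = 1 − 0.6432 = 0.3568
φ_{22} = -0.1032 / 0.3568 = -0.289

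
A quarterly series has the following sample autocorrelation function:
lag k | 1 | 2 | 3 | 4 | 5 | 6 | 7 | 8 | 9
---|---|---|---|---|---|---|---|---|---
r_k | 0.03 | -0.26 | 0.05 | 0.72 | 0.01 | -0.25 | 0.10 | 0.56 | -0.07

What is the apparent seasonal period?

The largest autocorrelation is r_4 = 0.72, with a weaker echo at lag 8 (0.56); the remaining lags stay at or below 0.10.
The dominant spike at lag 4 indicates a seasonal period of 4.

4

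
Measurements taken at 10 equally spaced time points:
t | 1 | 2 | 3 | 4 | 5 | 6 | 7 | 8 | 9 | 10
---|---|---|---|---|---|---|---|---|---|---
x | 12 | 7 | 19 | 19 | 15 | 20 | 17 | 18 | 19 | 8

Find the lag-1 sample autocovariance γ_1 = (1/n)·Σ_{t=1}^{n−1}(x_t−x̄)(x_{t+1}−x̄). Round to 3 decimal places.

0.224

Mean x̄ = (12 + 7 + 19 + 19 + 15 + 20 + 17 + 18 + 19 + 8)/10 = 15.4000
Σ_{t=1}^{9}(x_t−x̄)(x_{t+1}−x̄) = 2.2400
γ_1 = 2.2400 / 10 = 0.224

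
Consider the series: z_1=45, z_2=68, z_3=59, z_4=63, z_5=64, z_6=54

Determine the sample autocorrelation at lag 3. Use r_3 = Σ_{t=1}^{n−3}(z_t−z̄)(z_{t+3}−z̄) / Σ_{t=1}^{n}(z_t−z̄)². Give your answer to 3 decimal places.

Mean z̄ = (45 + 68 + 59 + 63 + 64 + 54)/6 = 58.8333
Deviations from mean: -13.8333, 9.1667, 0.1667, 4.1667, 5.1667, -4.8333
Numerator Σ_{t=1}^{3}(z_t−z̄)(z_{t+3}−z̄) = -11.0833
Denominator Σ(z_t−z̄)² = 342.8333
r_3 = -11.0833 / 342.8333 = -0.032

-0.032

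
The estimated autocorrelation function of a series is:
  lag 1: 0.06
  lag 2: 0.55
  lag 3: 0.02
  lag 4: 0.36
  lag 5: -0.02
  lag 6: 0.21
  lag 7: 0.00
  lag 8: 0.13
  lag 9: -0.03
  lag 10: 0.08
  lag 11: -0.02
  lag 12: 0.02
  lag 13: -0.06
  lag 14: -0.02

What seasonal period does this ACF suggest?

The largest autocorrelation is r_2 = 0.55, with weaker echoes at lags 4 (0.36) and 6 (0.21); the remaining lags stay at or below 0.13.
The dominant spike at lag 2 indicates a seasonal period of 2.

2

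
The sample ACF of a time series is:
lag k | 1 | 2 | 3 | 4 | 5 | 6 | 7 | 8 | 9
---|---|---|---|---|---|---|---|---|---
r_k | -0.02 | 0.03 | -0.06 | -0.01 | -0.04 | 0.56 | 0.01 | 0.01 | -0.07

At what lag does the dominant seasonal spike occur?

6

The largest autocorrelation is r_6 = 0.56; the remaining lags stay at or below 0.03.
The dominant spike at lag 6 indicates a seasonal period of 6.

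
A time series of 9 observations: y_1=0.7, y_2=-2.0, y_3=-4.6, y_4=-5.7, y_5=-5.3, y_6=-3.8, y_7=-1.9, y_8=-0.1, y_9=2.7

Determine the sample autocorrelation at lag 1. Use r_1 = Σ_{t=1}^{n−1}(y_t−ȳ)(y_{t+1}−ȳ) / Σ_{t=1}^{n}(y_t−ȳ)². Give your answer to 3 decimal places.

0.515

Mean ȳ = (0.7 − 2.0 − 4.6 − 5.7 − 5.3 − 3.8 − 1.9 − 0.1 + 2.7)/9 = -2.2222
Numerator Σ_{t=1}^{8}(y_t−ȳ)(y_{t+1}−ȳ) = 34.5717
Denominator Σ(y_t−ȳ)² = 67.1356
r_1 = 34.5717 / 67.1356 = 0.515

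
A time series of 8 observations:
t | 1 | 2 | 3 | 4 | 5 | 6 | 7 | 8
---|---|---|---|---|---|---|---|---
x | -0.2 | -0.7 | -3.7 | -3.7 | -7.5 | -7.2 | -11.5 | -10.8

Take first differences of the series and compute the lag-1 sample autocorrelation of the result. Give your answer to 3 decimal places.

First differences Δx: -0.5, -3.0, 0.0, -3.8, 0.3, -4.3, 0.7
Mean of differences = -1.5143
Numerator Σ(Δx_t−Δx̄)(Δx_{t+1}−Δx̄) = -22.5873
Denominator Σ(Δx_t−Δx̄)² = 26.7086
r_1(Δx) = -22.5873 / 26.7086 = -0.846

-0.846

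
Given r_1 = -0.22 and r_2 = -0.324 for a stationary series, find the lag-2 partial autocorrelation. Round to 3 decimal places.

-0.391

φ_{22} = (r_2 − r_1²) / (1 − r_1²)
r_1² = (-0.22)² = 0.0484
Numerator = -0.324 − 0.0484 = -0.3724; denominator = 1 − 0.0484 = 0.9516
φ_{22} = -0.3724 / 0.9516 = -0.391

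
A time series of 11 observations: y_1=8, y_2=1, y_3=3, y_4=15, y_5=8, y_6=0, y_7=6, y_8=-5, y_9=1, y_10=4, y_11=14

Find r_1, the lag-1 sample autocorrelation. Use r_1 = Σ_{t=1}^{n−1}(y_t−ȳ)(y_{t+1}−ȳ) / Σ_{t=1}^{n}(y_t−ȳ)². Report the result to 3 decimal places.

0.030

Mean ȳ = (8 + 1 + 3 + 15 + 8 + 0 + 6 − 5 + 1 + 4 + 14)/11 = 5.0000
Numerator Σ_{t=1}^{10}(y_t−ȳ)(y_{t+1}−ȳ) = 11.0000
Denominator Σ(y_t−ȳ)² = 362.0000
r_1 = 11.0000 / 362.0000 = 0.030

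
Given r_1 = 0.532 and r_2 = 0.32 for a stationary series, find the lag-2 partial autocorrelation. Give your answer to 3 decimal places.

0.052

φ_{22} = (r_2 − r_1²) / (1 − r_1²)
r_1² = (0.532)² = 0.283024
Numerator = 0.32 − 0.2830 = 0.0370; denominator = 1 − 0.2830 = 0.7170
φ_{22} = 0.0370 / 0.7170 = 0.052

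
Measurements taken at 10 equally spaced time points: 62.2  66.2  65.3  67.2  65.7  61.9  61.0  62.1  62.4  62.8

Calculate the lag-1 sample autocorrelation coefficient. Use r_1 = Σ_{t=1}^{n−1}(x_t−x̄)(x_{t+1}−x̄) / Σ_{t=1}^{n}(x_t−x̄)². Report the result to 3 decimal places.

Mean x̄ = (62.2 + 66.2 + 65.3 + 67.2 + 65.7 + 61.9 + 61.0 + 62.1 + 62.4 + 62.8)/10 = 63.6800
Numerator Σ_{t=1}^{9}(x_t−x̄)(x_{t+1}−x̄) = 21.7236
Denominator Σ(x_t−x̄)² = 42.8960
r_1 = 21.7236 / 42.8960 = 0.506

0.506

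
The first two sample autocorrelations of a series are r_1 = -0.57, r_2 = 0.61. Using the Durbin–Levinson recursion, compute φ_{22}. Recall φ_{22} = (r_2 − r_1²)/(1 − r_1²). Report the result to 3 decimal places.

φ_{22} = (r_2 − r_1²) / (1 − r_1²)
r_1² = (-0.57)² = 0.3249
Numerator = 0.61 − 0.3249 = 0.2851; denominator = 1 − 0.3249 = 0.6751
φ_{22} = 0.2851 / 0.6751 = 0.422

0.422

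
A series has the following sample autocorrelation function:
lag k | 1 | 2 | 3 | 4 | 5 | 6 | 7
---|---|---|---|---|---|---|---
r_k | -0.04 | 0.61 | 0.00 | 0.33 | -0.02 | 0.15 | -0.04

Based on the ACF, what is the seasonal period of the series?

The largest autocorrelation is r_2 = 0.61, with weaker echoes at lags 4 (0.33) and 6 (0.15); the remaining lags stay at or below 0.00.
The dominant spike at lag 2 indicates a seasonal period of 2.

2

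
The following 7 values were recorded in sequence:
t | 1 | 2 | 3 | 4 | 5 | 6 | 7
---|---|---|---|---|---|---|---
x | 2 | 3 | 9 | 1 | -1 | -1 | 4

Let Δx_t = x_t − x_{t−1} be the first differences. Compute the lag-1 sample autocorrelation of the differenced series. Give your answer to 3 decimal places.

First differences Δx: 1, 6, -8, -2, 0, 5
Mean of differences = 0.3333
Numerator Σ(Δx_t−Δx̄)(Δx_{t+1}−Δx̄) = -24.7778
Denominator Σ(Δx_t−Δx̄)² = 129.3333
r_1(Δx) = -24.7778 / 129.3333 = -0.192

-0.192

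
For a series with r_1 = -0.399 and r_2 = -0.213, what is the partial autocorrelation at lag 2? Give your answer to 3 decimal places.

φ_{22} = (r_2 − r_1²) / (1 − r_1²)
r_1² = (-0.399)² = 0.159201
Numerator = -0.213 − 0.1592 = -0.3722; denominator = 1 − 0.1592 = 0.8408
φ_{22} = -0.3722 / 0.8408 = -0.443

-0.443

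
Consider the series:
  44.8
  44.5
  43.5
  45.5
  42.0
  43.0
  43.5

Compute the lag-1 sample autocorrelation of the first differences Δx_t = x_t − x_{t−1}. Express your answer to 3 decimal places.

-0.659

First differences Δx: -0.3, -1.0, 2.0, -3.5, 1.0, 0.5
Mean of differences = -0.2167
Numerator Σ(Δx_t−Δx̄)(Δx_{t+1}−Δx̄) = -12.0719
Denominator Σ(Δx_t−Δx̄)² = 18.3083
r_1(Δx) = -12.0719 / 18.3083 = -0.659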